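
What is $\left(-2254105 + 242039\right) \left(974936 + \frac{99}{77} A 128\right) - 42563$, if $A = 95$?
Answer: $-1993092835059$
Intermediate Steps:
$\left(-2254105 + 242039\right) \left(974936 + \frac{99}{77} A 128\right) - 42563 = \left(-2254105 + 242039\right) \left(974936 + \frac{99}{77} \cdot 95 \cdot 128\right) - 42563 = - 2012066 \left(974936 + 99 \cdot \frac{1}{77} \cdot 95 \cdot 128\right) - 42563 = - 2012066 \left(974936 + \frac{9}{7} \cdot 95 \cdot 128\right) - 42563 = - 2012066 \left(974936 + \frac{855}{7} \cdot 128\right) - 42563 = - 2012066 \left(974936 + \frac{109440}{7}\right) - 42563 = \left(-2012066\right) \frac{6933992}{7} - 42563 = -1993092792496 - 42563 = -1993092835059$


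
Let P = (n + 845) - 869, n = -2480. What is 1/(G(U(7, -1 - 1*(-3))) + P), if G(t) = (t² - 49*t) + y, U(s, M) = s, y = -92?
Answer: -1/2890 ≈ -0.00034602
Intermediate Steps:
P = -2504 (P = (-2480 + 845) - 869 = -1635 - 869 = -2504)
G(t) = -92 + t² - 49*t (G(t) = (t² - 49*t) - 92 = -92 + t² - 49*t)
1/(G(U(7, -1 - 1*(-3))) + P) = 1/((-92 + 7² - 49*7) - 2504) = 1/((-92 + 49 - 343) - 2504) = 1/(-386 - 2504) = 1/(-2890) = -1/2890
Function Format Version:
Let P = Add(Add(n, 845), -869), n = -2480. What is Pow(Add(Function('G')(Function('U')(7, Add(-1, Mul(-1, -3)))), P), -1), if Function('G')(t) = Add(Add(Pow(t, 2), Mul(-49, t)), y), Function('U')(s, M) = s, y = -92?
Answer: Rational(-1, 2890) ≈ -0.00034602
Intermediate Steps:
P = -2504 (P = Add(Add(-2480, 845), -869) = Add(-1635, -869) = -2504)
Function('G')(t) = Add(-92, Pow(t, 2), Mul(-49, t)) (Function('G')(t) = Add(Add(Pow(t, 2), Mul(-49, t)), -92) = Add(-92, Pow(t, 2), Mul(-49, t)))
Pow(Add(Function('G')(Function('U')(7, Add(-1, Mul(-1, -3)))), P), -1) = Pow(Add(Add(-92, Pow(7, 2), Mul(-49, 7)), -2504), -1) = Pow(Add(Add(-92, 49, -343), -2504), -1) = Pow(Add(-386, -2504), -1) = Pow(-2890, -1) = Rational(-1, 2890)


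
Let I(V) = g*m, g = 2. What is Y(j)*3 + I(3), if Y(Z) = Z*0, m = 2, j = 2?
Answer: 4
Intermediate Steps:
I(V) = 4 (I(V) = 2*2 = 4)
Y(Z) = 0
Y(j)*3 + I(3) = 0*3 + 4 = 0 + 4 = 4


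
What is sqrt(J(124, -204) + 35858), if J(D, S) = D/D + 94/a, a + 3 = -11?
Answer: sqrt(1756762)/7 ≈ 189.35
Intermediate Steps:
a = -14 (a = -3 - 11 = -14)
J(D, S) = -40/7 (J(D, S) = D/D + 94/(-14) = 1 + 94*(-1/14) = 1 - 47/7 = -40/7)
sqrt(J(124, -204) + 35858) = sqrt(-40/7 + 35858) = sqrt(250966/7) = sqrt(1756762)/7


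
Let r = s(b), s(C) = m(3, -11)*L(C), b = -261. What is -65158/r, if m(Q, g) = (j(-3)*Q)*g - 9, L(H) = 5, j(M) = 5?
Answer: 32579/435 ≈ 74.894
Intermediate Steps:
m(Q, g) = -9 + 5*Q*g (m(Q, g) = (5*Q)*g - 9 = 5*Q*g - 9 = -9 + 5*Q*g)
s(C) = -870 (s(C) = (-9 + 5*3*(-11))*5 = (-9 - 165)*5 = -174*5 = -870)
r = -870
-65158/r = -65158/(-870) = -65158*(-1/870) = 32579/435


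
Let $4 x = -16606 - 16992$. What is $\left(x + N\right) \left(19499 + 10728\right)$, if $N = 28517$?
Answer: $\frac{1216183345}{2} \approx 6.0809 \cdot 10^{8}$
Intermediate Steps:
$x = - \frac{16799}{2}$ ($x = \frac{-16606 - 16992}{4} = \frac{1}{4} \left(-33598\right) = - \frac{16799}{2} \approx -8399.5$)
$\left(x + N\right) \left(19499 + 10728\right) = \left(- \frac{16799}{2} + 28517\right) \left(19499 + 10728\right) = \frac{40235}{2} \cdot 30227 = \frac{1216183345}{2}$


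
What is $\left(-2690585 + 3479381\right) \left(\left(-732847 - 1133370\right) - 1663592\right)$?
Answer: $-2784299219964$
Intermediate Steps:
$\left(-2690585 + 3479381\right) \left(\left(-732847 - 1133370\right) - 1663592\right) = 788796 \left(\left(-732847 - 1133370\right) - 1663592\right) = 788796 \left(-1866217 - 1663592\right) = 788796 \left(-3529809\right) = -2784299219964$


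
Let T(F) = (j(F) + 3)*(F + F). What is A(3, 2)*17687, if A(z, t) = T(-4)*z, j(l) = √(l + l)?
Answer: -1273464 - 848976*I*√2 ≈ -1.2735e+6 - 1.2006e+6*I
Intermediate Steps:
j(l) = √2*√l (j(l) = √(2*l) = √2*√l)
T(F) = 2*F*(3 + √2*√F) (T(F) = (√2*√F + 3)*(F + F) = (3 + √2*√F)*(2*F) = 2*F*(3 + √2*√F))
A(z, t) = z*(-24 - 16*I*√2) (A(z, t) = (2*(-4)*(3 + √2*√(-4)))*z = (2*(-4)*(3 + √2*(2*I)))*z = (2*(-4)*(3 + 2*I*√2))*z = (-24 - 16*I*√2)*z = z*(-24 - 16*I*√2))
A(3, 2)*17687 = -8*3*(3 + 2*I*√2)*17687 = (-72 - 48*I*√2)*17687 = -1273464 - 848976*I*√2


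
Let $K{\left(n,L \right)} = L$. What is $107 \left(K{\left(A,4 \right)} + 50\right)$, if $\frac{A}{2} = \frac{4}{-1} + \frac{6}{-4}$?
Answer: $5778$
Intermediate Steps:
$A = -11$ ($A = 2 \left(\frac{4}{-1} + \frac{6}{-4}\right) = 2 \left(4 \left(-1\right) + 6 \left(- \frac{1}{4}\right)\right) = 2 \left(-4 - \frac{3}{2}\right) = 2 \left(- \frac{11}{2}\right) = -11$)
$107 \left(K{\left(A,4 \right)} + 50\right) = 107 \left(4 + 50\right) = 107 \cdot 54 = 5778$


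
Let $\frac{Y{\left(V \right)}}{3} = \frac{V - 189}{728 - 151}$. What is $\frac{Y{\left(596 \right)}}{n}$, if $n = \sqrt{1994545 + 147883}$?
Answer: $\frac{1221 \sqrt{535607}}{618090478} \approx 0.0014457$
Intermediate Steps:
$Y{\left(V \right)} = - \frac{567}{577} + \frac{3 V}{577}$ ($Y{\left(V \right)} = 3 \frac{V - 189}{728 - 151} = 3 \frac{-189 + V}{577} = 3 \left(-189 + V\right) \frac{1}{577} = 3 \left(- \frac{189}{577} + \frac{V}{577}\right) = - \frac{567}{577} + \frac{3 V}{577}$)
$n = 2 \sqrt{535607}$ ($n = \sqrt{2142428} = 2 \sqrt{535607} \approx 1463.7$)
$\frac{Y{\left(596 \right)}}{n} = \frac{- \frac{567}{577} + \frac{3}{577} \cdot 596}{2 \sqrt{535607}} = \left(- \frac{567}{577} + \frac{1788}{577}\right) \frac{\sqrt{535607}}{1071214} = \frac{1221 \frac{\sqrt{535607}}{1071214}}{577} = \frac{1221 \sqrt{535607}}{618090478}$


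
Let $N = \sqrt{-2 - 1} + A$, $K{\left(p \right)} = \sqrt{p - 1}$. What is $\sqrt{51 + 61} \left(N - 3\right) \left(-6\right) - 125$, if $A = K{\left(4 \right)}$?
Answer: $-125 + 72 \sqrt{7} - 24 \sqrt{21} \left(1 + i\right) \approx -44.488 - 109.98 i$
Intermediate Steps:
$K{\left(p \right)} = \sqrt{-1 + p}$
$A = \sqrt{3}$ ($A = \sqrt{-1 + 4} = \sqrt{3} \approx 1.732$)
$N = \sqrt{3} + i \sqrt{3}$ ($N = \sqrt{-2 - 1} + \sqrt{3} = \sqrt{-3} + \sqrt{3} = i \sqrt{3} + \sqrt{3} = \sqrt{3} + i \sqrt{3} \approx 1.732 + 1.732 i$)
$\sqrt{51 + 61} \left(N - 3\right) \left(-6\right) - 125 = \sqrt{51 + 61} \left(\sqrt{3} \left(1 + i\right) - 3\right) \left(-6\right) - 125 = \sqrt{112} \left(-3 + \sqrt{3} \left(1 + i\right)\right) \left(-6\right) - 125 = 4 \sqrt{7} \left(18 - 6 \sqrt{3} \left(1 + i\right)\right) - 125 = -125 + 4 \sqrt{7} \left(18 - 6 \sqrt{3} \left(1 + i\right)\right)$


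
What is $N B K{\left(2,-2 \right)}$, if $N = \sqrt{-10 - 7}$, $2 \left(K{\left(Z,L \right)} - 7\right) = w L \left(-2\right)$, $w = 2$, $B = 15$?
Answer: $165 i \sqrt{17} \approx 680.31 i$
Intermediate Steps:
$K{\left(Z,L \right)} = 7 - 2 L$ ($K{\left(Z,L \right)} = 7 + \frac{2 L \left(-2\right)}{2} = 7 + \frac{\left(-4\right) L}{2} = 7 - 2 L$)
$N = i \sqrt{17}$ ($N = \sqrt{-17} = i \sqrt{17} \approx 4.1231 i$)
$N B K{\left(2,-2 \right)} = i \sqrt{17} \cdot 15 \left(7 - -4\right) = 15 i \sqrt{17} \left(7 + 4\right) = 15 i \sqrt{17} \cdot 11 = 165 i \sqrt{17}$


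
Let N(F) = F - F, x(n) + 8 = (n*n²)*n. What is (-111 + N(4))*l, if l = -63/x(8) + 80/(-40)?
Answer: 130647/584 ≈ 223.71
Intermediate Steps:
x(n) = -8 + n⁴ (x(n) = -8 + (n*n²)*n = -8 + n³*n = -8 + n⁴)
N(F) = 0
l = -1177/584 (l = -63/(-8 + 8⁴) + 80/(-40) = -63/(-8 + 4096) + 80*(-1/40) = -63/4088 - 2 = -63*1/4088 - 2 = -9/584 - 2 = -1177/584 ≈ -2.0154)
(-111 + N(4))*l = (-111 + 0)*(-1177/584) = -111*(-1177/584) = 130647/584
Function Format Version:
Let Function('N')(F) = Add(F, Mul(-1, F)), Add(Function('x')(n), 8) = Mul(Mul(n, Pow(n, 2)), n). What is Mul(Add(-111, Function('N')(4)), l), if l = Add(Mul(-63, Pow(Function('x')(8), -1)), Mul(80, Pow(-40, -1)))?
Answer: Rational(130647, 584) ≈ 223.71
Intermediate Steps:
Function('x')(n) = Add(-8, Pow(n, 4)) (Function('x')(n) = Add(-8, Mul(Mul(n, Pow(n, 2)), n)) = Add(-8, Mul(Pow(n, 3), n)) = Add(-8, Pow(n, 4)))
Function('N')(F) = 0
l = Rational(-1177, 584) (l = Add(Mul(-63, Pow(Add(-8, Pow(8, 4)), -1)), Mul(80, Pow(-40, -1))) = Add(Mul(-63, Pow(Add(-8, 4096), -1)), Mul(80, Rational(-1, 40))) = Add(Mul(-63, Pow(4088, -1)), -2) = Add(Mul(-63, Rational(1, 4088)), -2) = Add(Rational(-9, 584), -2) = Rational(-1177, 584) ≈ -2.0154)
Mul(Add(-111, Function('N')(4)), l) = Mul(Add(-111, 0), Rational(-1177, 584)) = Mul(-111, Rational(-1177, 584)) = Rational(130647, 584)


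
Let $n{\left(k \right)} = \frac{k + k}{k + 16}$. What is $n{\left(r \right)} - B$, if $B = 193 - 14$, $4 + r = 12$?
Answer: $- \frac{535}{3} \approx -178.33$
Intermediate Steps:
$r = 8$ ($r = -4 + 12 = 8$)
$n{\left(k \right)} = \frac{2 k}{16 + k}$
$B = 179$ ($B = 193 - 14 = 179$)
$n{\left(r \right)} - B = 2 \cdot 8 \frac{1}{16 + 8} - 179 = 2 \cdot 8 \cdot \frac{1}{24} - 179 = \frac{2}{3} - 179 = - \frac{535}{3}$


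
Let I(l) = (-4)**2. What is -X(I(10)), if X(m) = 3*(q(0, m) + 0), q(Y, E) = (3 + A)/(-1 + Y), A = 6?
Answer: 27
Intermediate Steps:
I(l) = 16
q(Y, E) = 9/(-1 + Y) (q(Y, E) = (3 + 6)/(-1 + Y) = 9/(-1 + Y))
X(m) = -27 (X(m) = 3*(9/(-1 + 0) + 0) = 3*(9/(-1) + 0) = 3*(9*(-1) + 0) = 3*(-9 + 0) = 3*(-9) = -27)
-X(I(10)) = -1*(-27) = 27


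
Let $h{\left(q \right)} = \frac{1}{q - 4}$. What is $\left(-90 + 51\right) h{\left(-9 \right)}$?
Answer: $3$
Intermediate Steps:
$h{\left(q \right)} = \frac{1}{-4 + q}$
$\left(-90 + 51\right) h{\left(-9 \right)} = \frac{-90 + 51}{-4 - 9} = - \frac{39}{-13} = \left(-39\right) \left(- \frac{1}{13}\right) = 3$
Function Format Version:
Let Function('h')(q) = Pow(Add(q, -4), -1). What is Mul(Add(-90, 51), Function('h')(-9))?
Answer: 3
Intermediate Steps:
Function('h')(q) = Pow(Add(-4, q), -1)
Mul(Add(-90, 51), Function('h')(-9)) = Mul(Add(-90, 51), Pow(Add(-4, -9), -1)) = Mul(-39, Pow(-13, -1)) = Mul(-39, Rational(-1, 13)) = 3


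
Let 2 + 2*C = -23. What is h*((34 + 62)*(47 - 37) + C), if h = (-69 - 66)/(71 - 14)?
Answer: -85275/38 ≈ -2244.1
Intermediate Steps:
C = -25/2 (C = -1 + (1/2)*(-23) = -1 - 23/2 = -25/2 ≈ -12.500)
h = -45/19 (h = -135/57 = -135*1/57 = -45/19 ≈ -2.3684)
h*((34 + 62)*(47 - 37) + C) = -45*((34 + 62)*(47 - 37) - 25/2)/19 = -45*(96*10 - 25/2)/19 = -45*(960 - 25/2)/19 = -45/19*1895/2 = -85275/38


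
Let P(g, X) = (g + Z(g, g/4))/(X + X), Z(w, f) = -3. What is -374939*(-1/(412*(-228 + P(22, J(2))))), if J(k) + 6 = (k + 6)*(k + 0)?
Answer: -1874695/467723 ≈ -4.0081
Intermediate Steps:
J(k) = -6 + k*(6 + k) (J(k) = -6 + (k + 6)*(k + 0) = -6 + (6 + k)*k = -6 + k*(6 + k))
P(g, X) = (-3 + g)/(2*X) (P(g, X) = (g - 3)/(X + X) = (-3 + g)/((2*X)) = (-3 + g)*(1/(2*X)) = (-3 + g)/(2*X))
-374939*(-1/(412*(-228 + P(22, J(2))))) = -374939*(-1/(412*(-228 + (-3 + 22)/(2*(-6 + 2² + 6*2))))) = -374939*(-1/(412*(-228 + (½)*19/(-6 + 4 + 12)))) = -374939*(-1/(412*(-228 + (½)*19/10))) = -374939*(-1/(412*(-228 + (½)*(⅒)*19))) = -374939*(-1/(412*(-228 + 19/20))) = -374939/((-412*(-4541/20))) = -374939/467723/5 = -374939*5/467723 = -1874695/467723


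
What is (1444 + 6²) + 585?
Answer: 2065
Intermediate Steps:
(1444 + 6²) + 585 = (1444 + 36) + 585 = 1480 + 585 = 2065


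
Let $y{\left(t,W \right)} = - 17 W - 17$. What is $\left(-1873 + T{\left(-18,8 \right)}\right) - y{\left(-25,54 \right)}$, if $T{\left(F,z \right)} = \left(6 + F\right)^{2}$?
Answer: $-794$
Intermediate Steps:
$y{\left(t,W \right)} = -17 - 17 W$
$\left(-1873 + T{\left(-18,8 \right)}\right) - y{\left(-25,54 \right)} = \left(-1873 + \left(6 - 18\right)^{2}\right) - \left(-17 - 918\right) = \left(-1873 + \left(-12\right)^{2}\right) - \left(-17 - 918\right) = \left(-1873 + 144\right) - -935 = -1729 + 935 = -794$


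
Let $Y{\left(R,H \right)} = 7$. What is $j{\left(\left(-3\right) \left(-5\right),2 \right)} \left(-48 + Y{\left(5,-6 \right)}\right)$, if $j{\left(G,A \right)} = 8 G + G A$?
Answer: $-6150$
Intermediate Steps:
$j{\left(G,A \right)} = 8 G + A G$
$j{\left(\left(-3\right) \left(-5\right),2 \right)} \left(-48 + Y{\left(5,-6 \right)}\right) = \left(-3\right) \left(-5\right) \left(8 + 2\right) \left(-48 + 7\right) = 15 \cdot 10 \left(-41\right) = 150 \left(-41\right) = -6150$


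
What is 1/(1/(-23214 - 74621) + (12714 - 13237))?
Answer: -97835/51167706 ≈ -0.0019120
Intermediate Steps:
1/(1/(-23214 - 74621) + (12714 - 13237)) = 1/(1/(-97835) - 523) = 1/(-1/97835 - 523) = 1/(-51167706/97835) = -97835/51167706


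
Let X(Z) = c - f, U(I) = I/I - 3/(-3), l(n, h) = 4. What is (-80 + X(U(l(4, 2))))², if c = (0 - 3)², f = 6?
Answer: 5929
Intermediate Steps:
U(I) = 2 (U(I) = 1 - 3*(-⅓) = 1 + 1 = 2)
c = 9 (c = (-3)² = 9)
X(Z) = 3 (X(Z) = 9 - 1*6 = 9 - 6 = 3)
(-80 + X(U(l(4, 2))))² = (-80 + 3)² = (-77)² = 5929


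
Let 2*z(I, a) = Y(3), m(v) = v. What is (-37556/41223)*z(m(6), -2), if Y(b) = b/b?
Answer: -18778/41223 ≈ -0.45552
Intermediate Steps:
Y(b) = 1
z(I, a) = ½ (z(I, a) = (½)*1 = ½)
(-37556/41223)*z(m(6), -2) = -37556/41223*(½) = -37556*1/41223*(½) = -37556/41223*½ = -18778/41223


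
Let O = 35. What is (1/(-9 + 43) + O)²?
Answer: 1418481/1156 ≈ 1227.1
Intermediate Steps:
(1/(-9 + 43) + O)² = (1/(-9 + 43) + 35)² = (1/34 + 35)² = (1191/34)² = 1418481/1156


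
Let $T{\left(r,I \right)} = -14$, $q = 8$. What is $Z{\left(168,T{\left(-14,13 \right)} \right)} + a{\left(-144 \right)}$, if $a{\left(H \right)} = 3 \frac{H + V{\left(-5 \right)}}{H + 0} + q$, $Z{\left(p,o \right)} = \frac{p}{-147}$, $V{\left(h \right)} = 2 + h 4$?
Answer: $\frac{573}{56} \approx 10.232$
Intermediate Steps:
$V{\left(h \right)} = 2 + 4 h$
$Z{\left(p,o \right)} = - \frac{p}{147}$ ($Z{\left(p,o \right)} = p \left(- \frac{1}{147}\right) = - \frac{p}{147}$)
$a{\left(H \right)} = 8 + \frac{3 \left(-18 + H\right)}{H}$ ($a{\left(H \right)} = 3 \frac{H + \left(2 + 4 \left(-5\right)\right)}{H + 0} + 8 = 3 \frac{H + \left(2 - 20\right)}{H} + 8 = 3 \frac{H - 18}{H} + 8 = 3 \frac{-18 + H}{H} + 8 = \frac{3 \left(-18 + H\right)}{H} + 8 = 8 + \frac{3 \left(-18 + H\right)}{H}$)
$Z{\left(168,T{\left(-14,13 \right)} \right)} + a{\left(-144 \right)} = \left(- \frac{1}{147}\right) 168 + \left(11 - \frac{54}{-144}\right) = - \frac{8}{7} + \left(11 - - \frac{3}{8}\right) = - \frac{8}{7} + \left(11 + \frac{3}{8}\right) = - \frac{8}{7} + \frac{91}{8} = \frac{573}{56}$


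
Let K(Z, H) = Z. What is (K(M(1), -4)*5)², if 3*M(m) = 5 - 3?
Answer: 100/9 ≈ 11.111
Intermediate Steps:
M(m) = ⅔ (M(m) = (5 - 3)/3 = (⅓)*2 = ⅔)
(K(M(1), -4)*5)² = ((⅔)*5)² = (10/3)² = 100/9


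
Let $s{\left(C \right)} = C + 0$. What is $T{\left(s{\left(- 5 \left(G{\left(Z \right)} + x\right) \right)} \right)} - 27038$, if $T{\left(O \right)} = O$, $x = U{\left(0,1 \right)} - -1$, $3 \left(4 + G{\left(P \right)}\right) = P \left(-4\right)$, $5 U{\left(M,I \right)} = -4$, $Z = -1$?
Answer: $- \frac{81077}{3} \approx -27026.0$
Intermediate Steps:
$U{\left(M,I \right)} = - \frac{4}{5}$ ($U{\left(M,I \right)} = \frac{1}{5} \left(-4\right) = - \frac{4}{5}$)
$G{\left(P \right)} = -4 - \frac{4 P}{3}$ ($G{\left(P \right)} = -4 + \frac{P \left(-4\right)}{3} = -4 + \frac{\left(-4\right) P}{3} = -4 - \frac{4 P}{3}$)
$x = \frac{1}{5}$ ($x = - \frac{4}{5} - -1 = - \frac{4}{5} + 1 = \frac{1}{5} \approx 0.2$)
$s{\left(C \right)} = C$
$T{\left(s{\left(- 5 \left(G{\left(Z \right)} + x\right) \right)} \right)} - 27038 = - 5 \left(\left(-4 - - \frac{4}{3}\right) + \frac{1}{5}\right) - 27038 = - 5 \left(\left(-4 + \frac{4}{3}\right) + \frac{1}{5}\right) - 27038 = - 5 \left(- \frac{8}{3} + \frac{1}{5}\right) - 27038 = \left(-5\right) \left(- \frac{37}{15}\right) - 27038 = \frac{37}{3} - 27038 = - \frac{81077}{3}$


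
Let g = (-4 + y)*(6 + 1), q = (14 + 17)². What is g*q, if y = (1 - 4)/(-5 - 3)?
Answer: -195083/8 ≈ -24385.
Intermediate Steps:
y = 3/8 (y = -3/(-8) = -3*(-⅛) = 3/8 ≈ 0.37500)
q = 961 (q = 31² = 961)
g = -203/8 (g = (-4 + 3/8)*(6 + 1) = -29/8*7 = -203/8 ≈ -25.375)
g*q = -203/8*961 = -195083/8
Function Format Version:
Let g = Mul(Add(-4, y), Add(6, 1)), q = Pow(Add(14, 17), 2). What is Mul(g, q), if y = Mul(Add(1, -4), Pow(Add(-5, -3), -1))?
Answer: Rational(-195083, 8) ≈ -24385.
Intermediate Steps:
y = Rational(3, 8) (y = Mul(-3, Pow(-8, -1)) = Mul(-3, Rational(-1, 8)) = Rational(3, 8) ≈ 0.37500)
q = 961 (q = Pow(31, 2) = 961)
g = Rational(-203, 8) (g = Mul(Add(-4, Rational(3, 8)), Add(6, 1)) = Mul(Rational(-29, 8), 7) = Rational(-203, 8) ≈ -25.375)
Mul(g, q) = Mul(Rational(-203, 8), 961) = Rational(-195083, 8)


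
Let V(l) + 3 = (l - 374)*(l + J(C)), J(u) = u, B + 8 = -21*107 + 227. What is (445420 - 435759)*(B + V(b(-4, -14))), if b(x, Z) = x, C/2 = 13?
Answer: -99962367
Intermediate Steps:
C = 26 (C = 2*13 = 26)
B = -2028 (B = -8 + (-21*107 + 227) = -8 + (-2247 + 227) = -8 - 2020 = -2028)
V(l) = -3 + (-374 + l)*(26 + l) (V(l) = -3 + (l - 374)*(l + 26) = -3 + (-374 + l)*(26 + l))
(445420 - 435759)*(B + V(b(-4, -14))) = (445420 - 435759)*(-2028 + (-9727 + (-4)**2 - 348*(-4))) = 9661*(-2028 + (-9727 + 16 + 1392)) = 9661*(-2028 - 8319) = 9661*(-10347) = -99962367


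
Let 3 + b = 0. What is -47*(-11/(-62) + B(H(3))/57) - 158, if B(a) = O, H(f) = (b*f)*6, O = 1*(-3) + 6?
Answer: -198861/1178 ≈ -168.81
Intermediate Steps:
b = -3 (b = -3 + 0 = -3)
O = 3 (O = -3 + 6 = 3)
H(f) = -18*f (H(f) = -3*f*6 = -18*f)
B(a) = 3
-47*(-11/(-62) + B(H(3))/57) - 158 = -47*(-11/(-62) + 3/57) - 158 = -47*(-11*(-1/62) + 3*(1/57)) - 158 = -47*(11/62 + 1/19) - 158 = -47*271/1178 - 158 = -12737/1178 - 158 = -198861/1178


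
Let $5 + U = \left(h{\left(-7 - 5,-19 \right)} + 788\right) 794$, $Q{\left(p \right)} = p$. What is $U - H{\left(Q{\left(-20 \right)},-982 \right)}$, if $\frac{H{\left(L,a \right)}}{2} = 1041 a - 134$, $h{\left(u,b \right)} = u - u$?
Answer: $2670459$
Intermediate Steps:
$h{\left(u,b \right)} = 0$
$H{\left(L,a \right)} = -268 + 2082 a$ ($H{\left(L,a \right)} = 2 \left(1041 a - 134\right) = 2 \left(-134 + 1041 a\right) = -268 + 2082 a$)
$U = 625667$ ($U = -5 + \left(0 + 788\right) 794 = -5 + 788 \cdot 794 = -5 + 625672 = 625667$)
$U - H{\left(Q{\left(-20 \right)},-982 \right)} = 625667 - \left(-268 + 2082 \left(-982\right)\right) = 625667 - \left(-268 - 2044524\right) = 625667 - -2044792 = 625667 + 2044792 = 2670459$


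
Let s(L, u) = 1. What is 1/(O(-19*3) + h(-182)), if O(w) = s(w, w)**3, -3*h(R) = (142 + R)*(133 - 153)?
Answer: -3/797 ≈ -0.0037641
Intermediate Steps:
h(R) = 2840/3 + 20*R/3 (h(R) = -(142 + R)*(133 - 153)/3 = -(142 + R)*(-20)/3 = -(-2840 - 20*R)/3 = 2840/3 + 20*R/3)
O(w) = 1 (O(w) = 1**3 = 1)
1/(O(-19*3) + h(-182)) = 1/(1 + (2840/3 + (20/3)*(-182))) = 1/(1 + (2840/3 - 3640/3)) = 1/(1 - 800/3) = 1/(-797/3) = -3/797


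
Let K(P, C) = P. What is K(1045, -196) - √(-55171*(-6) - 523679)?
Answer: 1045 - I*√192653 ≈ 1045.0 - 438.92*I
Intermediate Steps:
K(1045, -196) - √(-55171*(-6) - 523679) = 1045 - √(-55171*(-6) - 523679) = 1045 - √(331026 - 523679) = 1045 - √(-192653) = 1045 - I*√192653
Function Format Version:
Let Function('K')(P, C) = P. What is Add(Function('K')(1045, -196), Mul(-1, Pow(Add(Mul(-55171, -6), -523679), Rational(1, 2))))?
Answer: Add(1045, Mul(-1, I, Pow(192653, Rational(1, 2)))) ≈ Add(1045.0, Mul(-438.92, I))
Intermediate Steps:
Add(Function('K')(1045, -196), Mul(-1, Pow(Add(Mul(-55171, -6), -523679), Rational(1, 2)))) = Add(1045, Mul(-1, Pow(Add(Mul(-55171, -6), -523679), Rational(1, 2)))) = Add(1045, Mul(-1, Pow(Add(331026, -523679), Rational(1, 2)))) = Add(1045, Mul(-1, Pow(-192653, Rational(1, 2)))) = Add(1045, Mul(-1, Mul(I, Pow(192653, Rational(1, 2))))) = Add(1045, Mul(-1, I, Pow(192653, Rational(1, 2))))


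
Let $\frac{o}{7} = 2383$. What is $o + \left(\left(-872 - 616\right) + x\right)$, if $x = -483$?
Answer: $14710$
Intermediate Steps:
$o = 16681$ ($o = 7 \cdot 2383 = 16681$)
$o + \left(\left(-872 - 616\right) + x\right) = 16681 - 1971 = 14710$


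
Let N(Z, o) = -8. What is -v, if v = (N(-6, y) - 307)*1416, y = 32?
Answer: 446040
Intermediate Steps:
v = -446040 (v = (-8 - 307)*1416 = -315*1416 = -446040)
-v = -1*(-446040) = 446040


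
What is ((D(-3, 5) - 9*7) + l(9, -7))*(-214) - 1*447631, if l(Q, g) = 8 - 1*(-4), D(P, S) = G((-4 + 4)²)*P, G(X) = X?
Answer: -436717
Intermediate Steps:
D(P, S) = 0 (D(P, S) = (-4 + 4)²*P = 0²*P = 0*P = 0)
l(Q, g) = 12 (l(Q, g) = 8 + 4 = 12)
((D(-3, 5) - 9*7) + l(9, -7))*(-214) - 1*447631 = ((0 - 9*7) + 12)*(-214) - 1*447631 = ((0 - 63) + 12)*(-214) - 447631 = (-63 + 12)*(-214) - 447631 = -51*(-214) - 447631 = 10914 - 447631 = -436717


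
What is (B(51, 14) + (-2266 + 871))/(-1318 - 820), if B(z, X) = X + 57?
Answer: 662/1069 ≈ 0.61927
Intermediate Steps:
B(z, X) = 57 + X
(B(51, 14) + (-2266 + 871))/(-1318 - 820) = ((57 + 14) + (-2266 + 871))/(-1318 - 820) = (71 - 1395)/(-2138) = -1324*(-1/2138) = 662/1069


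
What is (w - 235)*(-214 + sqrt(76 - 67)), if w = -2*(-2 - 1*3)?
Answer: 47475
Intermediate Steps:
w = 10 (w = -2*(-2 - 3) = -2*(-5) = 10)
(w - 235)*(-214 + sqrt(76 - 67)) = (10 - 235)*(-214 + sqrt(76 - 67)) = -225*(-214 + sqrt(9)) = -225*(-214 + 3) = -225*(-211) = 47475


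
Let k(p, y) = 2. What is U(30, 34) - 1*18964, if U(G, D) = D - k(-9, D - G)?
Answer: -18932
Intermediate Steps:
U(G, D) = -2 + D (U(G, D) = D - 1*2 = D - 2 = -2 + D)
U(30, 34) - 1*18964 = (-2 + 34) - 1*18964 = 32 - 18964 = -18932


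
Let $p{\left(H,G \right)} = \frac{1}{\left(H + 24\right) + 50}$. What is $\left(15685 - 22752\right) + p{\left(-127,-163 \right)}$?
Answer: $- \frac{374552}{53} \approx -7067.0$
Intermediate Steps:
$p{\left(H,G \right)} = \frac{1}{74 + H}$ ($p{\left(H,G \right)} = \frac{1}{\left(24 + H\right) + 50} = \frac{1}{74 + H}$)
$\left(15685 - 22752\right) + p{\left(-127,-163 \right)} = \left(15685 - 22752\right) + \frac{1}{74 - 127} = -7067 + \frac{1}{-53} = -7067 - \frac{1}{53} = - \frac{374552}{53}$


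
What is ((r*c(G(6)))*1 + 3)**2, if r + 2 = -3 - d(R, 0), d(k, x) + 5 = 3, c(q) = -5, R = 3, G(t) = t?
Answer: 324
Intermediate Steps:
d(k, x) = -2 (d(k, x) = -5 + 3 = -2)
r = -3 (r = -2 + (-3 - 1*(-2)) = -2 + (-3 + 2) = -2 - 1 = -3)
((r*c(G(6)))*1 + 3)**2 = (-3*(-5)*1 + 3)**2 = (15*1 + 3)**2 = (15 + 3)**2 = 18**2 = 324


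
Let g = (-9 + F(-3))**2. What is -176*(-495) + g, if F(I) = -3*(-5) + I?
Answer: 87129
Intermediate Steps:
F(I) = 15 + I
g = 9 (g = (-9 + (15 - 3))**2 = (-9 + 12)**2 = 3**2 = 9)
-176*(-495) + g = -176*(-495) + 9 = 87120 + 9 = 87129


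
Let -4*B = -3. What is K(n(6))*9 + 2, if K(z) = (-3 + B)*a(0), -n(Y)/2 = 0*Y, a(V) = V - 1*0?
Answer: 2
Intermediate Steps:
a(V) = V (a(V) = V + 0 = V)
B = ¾ (B = -¼*(-3) = ¾ ≈ 0.75000)
n(Y) = 0 (n(Y) = -0*Y = -2*0 = 0)
K(z) = 0 (K(z) = (-3 + ¾)*0 = -9/4*0 = 0)
K(n(6))*9 + 2 = 0*9 + 2 = 0 + 2 = 2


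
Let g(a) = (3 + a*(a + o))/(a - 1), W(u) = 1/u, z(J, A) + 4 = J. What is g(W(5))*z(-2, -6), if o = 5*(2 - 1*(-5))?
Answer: 753/10 ≈ 75.300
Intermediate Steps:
z(J, A) = -4 + J
o = 35 (o = 5*(2 + 5) = 5*7 = 35)
g(a) = (3 + a*(35 + a))/(-1 + a) (g(a) = (3 + a*(a + 35))/(a - 1) = (3 + a*(35 + a))/(-1 + a))
g(W(5))*z(-2, -6) = ((3 + (1/5)**2 + 35/5)/(-1 + 1/5))*(-4 - 2) = ((3 + (1/5)**2 + 35*(1/5))/(-1 + 1/5))*(-6) = ((3 + 1/25 + 7)/(-4/5))*(-6) = -5/4*251/25*(-6) = -251/20*(-6) = 753/10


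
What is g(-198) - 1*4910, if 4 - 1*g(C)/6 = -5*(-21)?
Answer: -5516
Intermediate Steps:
g(C) = -606 (g(C) = 24 - (-30)*(-21) = 24 - 6*105 = 24 - 630 = -606)
g(-198) - 1*4910 = -606 - 1*4910 = -606 - 4910 = -5516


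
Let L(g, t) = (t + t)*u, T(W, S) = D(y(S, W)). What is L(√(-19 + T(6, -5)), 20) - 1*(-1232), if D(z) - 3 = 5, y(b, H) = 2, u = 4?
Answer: 1392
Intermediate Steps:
D(z) = 8 (D(z) = 3 + 5 = 8)
T(W, S) = 8
L(g, t) = 8*t (L(g, t) = (t + t)*4 = (2*t)*4 = 8*t)
L(√(-19 + T(6, -5)), 20) - 1*(-1232) = 8*20 - 1*(-1232) = 160 + 1232 = 1392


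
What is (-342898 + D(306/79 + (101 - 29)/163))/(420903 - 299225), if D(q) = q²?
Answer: -28427637159743/10088148311231 ≈ -2.8179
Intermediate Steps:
(-342898 + D(306/79 + (101 - 29)/163))/(420903 - 299225) = (-342898 + (306/79 + (101 - 29)/163)²)/(420903 - 299225) = (-342898 + (306*(1/79) + 72*(1/163))²)/121678 = (-342898 + (306/79 + 72/163)²)*(1/121678) = (-342898 + (55566/12877)²)*(1/121678) = (-342898 + 3087580356/165817129)*(1/121678) = -56855274319486/165817129*1/121678 = -28427637159743/10088148311231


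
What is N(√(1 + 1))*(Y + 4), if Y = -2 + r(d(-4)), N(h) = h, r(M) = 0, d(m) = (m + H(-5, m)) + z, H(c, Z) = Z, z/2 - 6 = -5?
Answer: 2*√2 ≈ 2.8284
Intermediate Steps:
z = 2 (z = 12 + 2*(-5) = 12 - 10 = 2)
d(m) = 2 + 2*m (d(m) = (m + m) + 2 = 2*m + 2 = 2 + 2*m)
Y = -2 (Y = -2 + 0 = -2)
N(√(1 + 1))*(Y + 4) = √(1 + 1)*(-2 + 4) = √2*2 = 2*√2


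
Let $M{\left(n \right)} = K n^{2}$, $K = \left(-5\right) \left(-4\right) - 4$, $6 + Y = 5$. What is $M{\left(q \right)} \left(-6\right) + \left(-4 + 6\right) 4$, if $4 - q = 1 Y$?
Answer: $-2392$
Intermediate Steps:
$Y = -1$ ($Y = -6 + 5 = -1$)
$q = 5$ ($q = 4 - 1 \left(-1\right) = 4 - -1 = 4 + 1 = 5$)
$K = 16$ ($K = 20 - 4 = 16$)
$M{\left(n \right)} = 16 n^{2}$
$M{\left(q \right)} \left(-6\right) + \left(-4 + 6\right) 4 = 16 \cdot 5^{2} \left(-6\right) + \left(-4 + 6\right) 4 = 16 \cdot 25 \left(-6\right) + 2 \cdot 4 = 400 \left(-6\right) + 8 = -2400 + 8 = -2392$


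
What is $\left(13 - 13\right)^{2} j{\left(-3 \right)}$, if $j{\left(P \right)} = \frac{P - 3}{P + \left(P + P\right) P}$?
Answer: $0$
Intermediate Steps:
$j{\left(P \right)} = \frac{-3 + P}{P + 2 P^{2}}$ ($j{\left(P \right)} = \frac{-3 + P}{P + 2 P P} = \frac{-3 + P}{P + 2 P^{2}}$)
$\left(13 - 13\right)^{2} j{\left(-3 \right)} = \left(13 - 13\right)^{2} \frac{-3 - 3}{\left(-3\right) \left(1 + 2 \left(-3\right)\right)} = 0^{2} \left(\left(- \frac{1}{3}\right) \frac{1}{1 - 6} \left(-6\right)\right) = 0 \left(\left(- \frac{1}{3}\right) \frac{1}{-5} \left(-6\right)\right) = 0 \left(\left(- \frac{1}{3}\right) \left(- \frac{1}{5}\right) \left(-6\right)\right) = 0 \left(- \frac{2}{5}\right) = 0$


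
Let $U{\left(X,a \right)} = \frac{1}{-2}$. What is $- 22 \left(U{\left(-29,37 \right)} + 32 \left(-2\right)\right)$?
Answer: $1419$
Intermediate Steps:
$U{\left(X,a \right)} = - \frac{1}{2}$
$- 22 \left(U{\left(-29,37 \right)} + 32 \left(-2\right)\right) = - 22 \left(- \frac{1}{2} + 32 \left(-2\right)\right) = - 22 \left(- \frac{1}{2} - 64\right) = \left(-22\right) \left(- \frac{129}{2}\right) = 1419$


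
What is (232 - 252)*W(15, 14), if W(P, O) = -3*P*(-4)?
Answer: -3600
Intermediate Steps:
W(P, O) = 12*P
(232 - 252)*W(15, 14) = (232 - 252)*(12*15) = -20*180 = -3600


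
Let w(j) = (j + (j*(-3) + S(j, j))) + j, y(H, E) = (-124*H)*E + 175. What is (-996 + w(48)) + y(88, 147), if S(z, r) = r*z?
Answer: -1602629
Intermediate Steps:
y(H, E) = 175 - 124*E*H (y(H, E) = -124*E*H + 175 = 175 - 124*E*H)
w(j) = j² - j (w(j) = (j + (j*(-3) + j*j)) + j = (j + (-3*j + j²)) + j = (j + (j² - 3*j)) + j = (j² - 2*j) + j = j² - j)
(-996 + w(48)) + y(88, 147) = (-996 + 48*(-1 + 48)) + (175 - 124*147*88) = (-996 + 48*47) + (175 - 1604064) = (-996 + 2256) - 1603889 = 1260 - 1603889 = -1602629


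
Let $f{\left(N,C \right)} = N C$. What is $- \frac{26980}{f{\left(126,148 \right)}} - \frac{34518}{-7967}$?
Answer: $\frac{107185501}{37142154} \approx 2.8858$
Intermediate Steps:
$f{\left(N,C \right)} = C N$
$- \frac{26980}{f{\left(126,148 \right)}} - \frac{34518}{-7967} = - \frac{26980}{148 \cdot 126} - \frac{34518}{-7967} = - \frac{26980}{18648} - - \frac{34518}{7967} = \left(-26980\right) \frac{1}{18648} + \frac{34518}{7967} = - \frac{6745}{4662} + \frac{34518}{7967} = \frac{107185501}{37142154}$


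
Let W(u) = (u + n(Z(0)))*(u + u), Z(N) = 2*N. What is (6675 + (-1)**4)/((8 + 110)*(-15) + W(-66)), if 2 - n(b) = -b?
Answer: 3338/3339 ≈ 0.99970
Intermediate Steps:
n(b) = 2 + b (n(b) = 2 - (-1)*b = 2 + b)
W(u) = 2*u*(2 + u) (W(u) = (u + (2 + 2*0))*(u + u) = (u + (2 + 0))*(2*u) = (u + 2)*(2*u) = (2 + u)*(2*u) = 2*u*(2 + u))
(6675 + (-1)**4)/((8 + 110)*(-15) + W(-66)) = (6675 + (-1)**4)/((8 + 110)*(-15) + 2*(-66)*(2 - 66)) = (6675 + 1)/(118*(-15) + 2*(-66)*(-64)) = 6676/(-1770 + 8448) = 6676/6678 = 6676*(1/6678) = 3338/3339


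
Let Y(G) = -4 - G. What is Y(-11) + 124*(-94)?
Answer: -11649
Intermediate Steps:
Y(-11) + 124*(-94) = (-4 - 1*(-11)) + 124*(-94) = (-4 + 11) - 11656 = 7 - 11656 = -11649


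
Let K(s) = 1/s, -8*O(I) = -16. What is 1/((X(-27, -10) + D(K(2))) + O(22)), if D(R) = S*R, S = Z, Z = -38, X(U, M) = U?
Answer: -1/44 ≈ -0.022727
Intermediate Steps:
O(I) = 2 (O(I) = -⅛*(-16) = 2)
S = -38
D(R) = -38*R
1/((X(-27, -10) + D(K(2))) + O(22)) = 1/((-27 - 38/2) + 2) = 1/((-27 - 38*½) + 2) = 1/((-27 - 19) + 2) = 1/(-46 + 2) = 1/(-44) = -1/44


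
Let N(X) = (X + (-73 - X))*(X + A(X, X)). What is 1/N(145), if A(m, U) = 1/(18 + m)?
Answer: -163/1725428 ≈ -9.4469e-5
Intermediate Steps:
N(X) = -73*X - 73/(18 + X) (N(X) = (X + (-73 - X))*(X + 1/(18 + X)) = -73*(X + 1/(18 + X)) = -73*X - 73/(18 + X))
1/N(145) = 1/(73*(-1 - 1*145*(18 + 145))/(18 + 145)) = 1/(73*(-1 - 1*145*163)/163) = 1/(73*(1/163)*(-1 - 23635)) = 1/(73*(1/163)*(-23636)) = 1/(-1725428/163) = -163/1725428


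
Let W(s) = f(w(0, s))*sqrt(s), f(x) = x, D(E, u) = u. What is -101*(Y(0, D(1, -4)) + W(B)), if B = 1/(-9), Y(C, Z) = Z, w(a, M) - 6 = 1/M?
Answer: 404 + 101*I ≈ 404.0 + 101.0*I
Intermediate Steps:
w(a, M) = 6 + 1/M
B = -1/9 ≈ -0.11111
W(s) = sqrt(s)*(6 + 1/s) (W(s) = (6 + 1/s)*sqrt(s) = sqrt(s)*(6 + 1/s))
-101*(Y(0, D(1, -4)) + W(B)) = -101*(-4 + (1 + 6*(-1/9))/sqrt(-1/9)) = -101*(-4 + (-3*I)*(1 - 2/3)) = -101*(-4 - 3*I*(1/3)) = -101*(-4 - I) = 404 + 101*I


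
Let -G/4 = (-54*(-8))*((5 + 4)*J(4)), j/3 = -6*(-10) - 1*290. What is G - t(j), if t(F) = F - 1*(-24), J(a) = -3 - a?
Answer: 109530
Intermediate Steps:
j = -690 (j = 3*(-6*(-10) - 1*290) = 3*(60 - 290) = 3*(-230) = -690)
G = 108864 (G = -4*(-54*(-8))*(5 + 4)*(-3 - 1*4) = -1728*9*(-3 - 4) = -1728*9*(-7) = -1728*(-63) = -4*(-27216) = 108864)
t(F) = 24 + F (t(F) = F + 24 = 24 + F)
G - t(j) = 108864 - (24 - 690) = 108864 - 1*(-666) = 108864 + 666 = 109530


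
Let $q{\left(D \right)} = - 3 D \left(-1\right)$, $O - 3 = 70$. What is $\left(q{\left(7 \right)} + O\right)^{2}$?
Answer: $8836$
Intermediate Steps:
$O = 73$ ($O = 3 + 70 = 73$)
$q{\left(D \right)} = 3 D$
$\left(q{\left(7 \right)} + O\right)^{2} = \left(3 \cdot 7 + 73\right)^{2} = \left(21 + 73\right)^{2} = 94^{2} = 8836$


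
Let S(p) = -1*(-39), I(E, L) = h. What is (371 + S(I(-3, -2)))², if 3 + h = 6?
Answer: 168100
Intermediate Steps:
h = 3 (h = -3 + 6 = 3)
I(E, L) = 3
S(p) = 39
(371 + S(I(-3, -2)))² = (371 + 39)² = 410² = 168100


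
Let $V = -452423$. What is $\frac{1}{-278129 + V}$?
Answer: $- \frac{1}{730552} \approx -1.3688 \cdot 10^{-6}$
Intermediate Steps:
$\frac{1}{-278129 + V} = \frac{1}{-278129 - 452423} = \frac{1}{-730552} = - \frac{1}{730552}$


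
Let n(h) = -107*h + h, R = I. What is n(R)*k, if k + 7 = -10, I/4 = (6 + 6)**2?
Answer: 1037952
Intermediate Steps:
I = 576 (I = 4*(6 + 6)**2 = 4*12**2 = 4*144 = 576)
R = 576
k = -17 (k = -7 - 10 = -17)
n(h) = -106*h
n(R)*k = -106*576*(-17) = -61056*(-17) = 1037952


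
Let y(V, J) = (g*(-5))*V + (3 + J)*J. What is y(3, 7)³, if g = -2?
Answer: 1000000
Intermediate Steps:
y(V, J) = 10*V + J*(3 + J) (y(V, J) = (-2*(-5))*V + (3 + J)*J = 10*V + J*(3 + J))
y(3, 7)³ = (7² + 3*7 + 10*3)³ = (49 + 21 + 30)³ = 100³ = 1000000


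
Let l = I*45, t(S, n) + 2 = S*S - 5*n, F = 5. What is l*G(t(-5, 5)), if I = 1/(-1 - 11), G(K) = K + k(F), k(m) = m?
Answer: -45/4 ≈ -11.250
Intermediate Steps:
t(S, n) = -2 + S**2 - 5*n (t(S, n) = -2 + (S*S - 5*n) = -2 + (S**2 - 5*n) = -2 + S**2 - 5*n)
G(K) = 5 + K (G(K) = K + 5 = 5 + K)
I = -1/12 (I = 1/(-12) = -1/12 ≈ -0.083333)
l = -15/4 (l = -1/12*45 = -15/4 ≈ -3.7500)
l*G(t(-5, 5)) = -15*(5 + (-2 + (-5)**2 - 5*5))/4 = -15*(5 + (-2 + 25 - 25))/4 = -15*(5 - 2)/4 = -15/4*3 = -45/4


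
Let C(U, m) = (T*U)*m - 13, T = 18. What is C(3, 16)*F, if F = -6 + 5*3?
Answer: 7659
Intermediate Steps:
C(U, m) = -13 + 18*U*m (C(U, m) = (18*U)*m - 13 = 18*U*m - 13 = -13 + 18*U*m)
F = 9 (F = -6 + 15 = 9)
C(3, 16)*F = (-13 + 18*3*16)*9 = (-13 + 864)*9 = 851*9 = 7659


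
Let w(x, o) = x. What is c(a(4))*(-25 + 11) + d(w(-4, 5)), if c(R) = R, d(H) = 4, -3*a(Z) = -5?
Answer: -58/3 ≈ -19.333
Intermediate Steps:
a(Z) = 5/3 (a(Z) = -⅓*(-5) = 5/3)
c(a(4))*(-25 + 11) + d(w(-4, 5)) = 5*(-25 + 11)/3 + 4 = (5/3)*(-14) + 4 = -70/3 + 4 = -58/3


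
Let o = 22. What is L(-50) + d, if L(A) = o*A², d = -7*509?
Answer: 51437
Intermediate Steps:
d = -3563
L(A) = 22*A²
L(-50) + d = 22*(-50)² - 3563 = 22*2500 - 3563 = 55000 - 3563 = 51437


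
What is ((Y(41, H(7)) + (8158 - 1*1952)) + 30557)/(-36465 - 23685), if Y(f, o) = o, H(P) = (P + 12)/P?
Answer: -25736/42105 ≈ -0.61123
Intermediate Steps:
H(P) = (12 + P)/P
((Y(41, H(7)) + (8158 - 1*1952)) + 30557)/(-36465 - 23685) = (((12 + 7)/7 + (8158 - 1*1952)) + 30557)/(-36465 - 23685) = (((1/7)*19 + (8158 - 1952)) + 30557)/(-60150) = ((19/7 + 6206) + 30557)*(-1/60150) = (43461/7 + 30557)*(-1/60150) = (257360/7)*(-1/60150) = -25736/42105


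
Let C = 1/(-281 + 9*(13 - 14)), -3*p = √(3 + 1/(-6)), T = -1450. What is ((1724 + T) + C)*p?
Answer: -79459*√102/5220 ≈ -153.73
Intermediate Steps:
p = -√102/18 (p = -√(3 + 1/(-6))/3 = -√(3 - ⅙)/3 = -√102/18 ≈ -0.56108)
C = -1/290 (C = 1/(-281 + 9*(-1)) = 1/(-281 - 9) = 1/(-290) = -1/290 ≈ -0.0034483)
((1724 + T) + C)*p = ((1724 - 1450) - 1/290)*(-√102/18) = (274 - 1/290)*(-√102/18) = 79459*(-√102/18)/290 = -79459*√102/5220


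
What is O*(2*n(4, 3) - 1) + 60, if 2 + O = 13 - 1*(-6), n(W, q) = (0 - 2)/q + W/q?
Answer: 197/3 ≈ 65.667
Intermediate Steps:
n(W, q) = -2/q + W/q
O = 17 (O = -2 + (13 - 1*(-6)) = -2 + (13 + 6) = -2 + 19 = 17)
O*(2*n(4, 3) - 1) + 60 = 17*(2*((-2 + 4)/3) - 1) + 60 = 17*(2*((1/3)*2) - 1) + 60 = 17*(2*(2/3) - 1) + 60 = 17*(4/3 - 1) + 60 = 17*(1/3) + 60 = 17/3 + 60 = 197/3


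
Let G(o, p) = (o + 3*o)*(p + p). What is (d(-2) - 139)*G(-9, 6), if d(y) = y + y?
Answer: 61776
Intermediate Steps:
d(y) = 2*y
G(o, p) = 8*o*p (G(o, p) = (4*o)*(2*p) = 8*o*p)
(d(-2) - 139)*G(-9, 6) = (2*(-2) - 139)*(8*(-9)*6) = (-4 - 139)*(-432) = -143*(-432) = 61776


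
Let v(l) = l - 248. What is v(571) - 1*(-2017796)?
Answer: 2018119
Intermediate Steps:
v(l) = -248 + l
v(571) - 1*(-2017796) = (-248 + 571) - 1*(-2017796) = 323 + 2017796 = 2018119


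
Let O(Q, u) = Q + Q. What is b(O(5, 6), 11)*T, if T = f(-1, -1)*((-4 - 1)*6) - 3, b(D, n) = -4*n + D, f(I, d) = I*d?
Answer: 1122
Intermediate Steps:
O(Q, u) = 2*Q
b(D, n) = D - 4*n
T = -33 (T = (-1*(-1))*((-4 - 1)*6) - 3 = 1*(-5*6) - 3 = 1*(-30) - 3 = -30 - 3 = -33)
b(O(5, 6), 11)*T = (2*5 - 4*11)*(-33) = (10 - 44)*(-33) = -34*(-33) = 1122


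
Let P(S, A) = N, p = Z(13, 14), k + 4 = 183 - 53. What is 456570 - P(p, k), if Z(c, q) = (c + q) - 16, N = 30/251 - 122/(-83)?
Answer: 9511689698/20833 ≈ 4.5657e+5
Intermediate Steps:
k = 126 (k = -4 + (183 - 53) = -4 + 130 = 126)
N = 33112/20833 (N = 30*(1/251) - 122*(-1/83) = 30/251 + 122/83 = 33112/20833 ≈ 1.5894)
Z(c, q) = -16 + c + q
p = 11 (p = -16 + 13 + 14 = 11)
P(S, A) = 33112/20833
456570 - P(p, k) = 456570 - 1*33112/20833 = 456570 - 33112/20833 = 9511689698/20833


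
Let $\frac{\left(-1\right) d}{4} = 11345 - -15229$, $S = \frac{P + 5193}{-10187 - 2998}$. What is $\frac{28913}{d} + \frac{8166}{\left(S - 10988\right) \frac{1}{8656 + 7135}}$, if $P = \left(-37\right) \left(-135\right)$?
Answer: $- \frac{278901677267053}{23766828936} \approx -11735.0$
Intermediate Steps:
$P = 4995$
$S = - \frac{1132}{1465}$ ($S = \frac{4995 + 5193}{-10187 - 2998} = \frac{10188}{-13185} = 10188 \left(- \frac{1}{13185}\right) = - \frac{1132}{1465} \approx -0.7727$)
$d = -106296$ ($d = - 4 \left(11345 - -15229\right) = - 4 \left(11345 + 15229\right) = \left(-4\right) 26574 = -106296$)
$\frac{28913}{d} + \frac{8166}{\left(S - 10988\right) \frac{1}{8656 + 7135}} = \frac{28913}{-106296} + \frac{8166}{\left(- \frac{1132}{1465} - 10988\right) \frac{1}{8656 + 7135}} = 28913 \left(- \frac{1}{106296}\right) + \frac{8166}{\left(- \frac{16098552}{1465}\right) \frac{1}{15791}} = - \frac{28913}{106296} + \frac{8166}{\left(- \frac{16098552}{1465}\right) \frac{1}{15791}} = - \frac{28913}{106296} + \frac{8166}{- \frac{16098552}{23133815}} = - \frac{28913}{106296} + 8166 \left(- \frac{23133815}{16098552}\right) = - \frac{28913}{106296} - \frac{31485122215}{2683092} = - \frac{278901677267053}{23766828936}$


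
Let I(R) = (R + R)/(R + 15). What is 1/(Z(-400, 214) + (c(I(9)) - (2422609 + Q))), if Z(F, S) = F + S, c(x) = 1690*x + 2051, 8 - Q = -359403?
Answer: -2/5557775 ≈ -3.5986e-7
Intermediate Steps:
Q = 359411 (Q = 8 - 1*(-359403) = 8 + 359403 = 359411)
I(R) = 2*R/(15 + R) (I(R) = (2*R)/(15 + R) = 2*R/(15 + R))
c(x) = 2051 + 1690*x
1/(Z(-400, 214) + (c(I(9)) - (2422609 + Q))) = 1/((-400 + 214) + ((2051 + 1690*(2*9/(15 + 9))) - (2422609 + 359411))) = 1/(-186 + ((2051 + 1690*(2*9/24)) - 1*2782020)) = 1/(-186 + ((2051 + 1690*(2*9*(1/24))) - 2782020)) = 1/(-186 + ((2051 + 1690*(¾)) - 2782020)) = 1/(-186 + ((2051 + 2535/2) - 2782020)) = 1/(-186 + (6637/2 - 2782020)) = 1/(-186 - 5557403/2) = 1/(-5557775/2) = -2/5557775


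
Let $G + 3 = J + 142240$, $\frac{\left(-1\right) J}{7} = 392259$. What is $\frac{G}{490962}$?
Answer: $- \frac{1301788}{245481} \approx -5.303$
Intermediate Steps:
$J = -2745813$ ($J = \left(-7\right) 392259 = -2745813$)
$G = -2603576$ ($G = -3 + \left(-2745813 + 142240\right) = -3 - 2603573 = -2603576$)
$\frac{G}{490962} = - \frac{2603576}{490962} = \left(-2603576\right) \frac{1}{490962} = - \frac{1301788}{245481}$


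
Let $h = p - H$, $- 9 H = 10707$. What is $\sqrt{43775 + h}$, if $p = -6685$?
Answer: $\frac{\sqrt{344517}}{3} \approx 195.65$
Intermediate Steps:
$H = - \frac{3569}{3}$ ($H = \left(- \frac{1}{9}\right) 10707 = - \frac{3569}{3} \approx -1189.7$)
$h = - \frac{16486}{3}$ ($h = -6685 - - \frac{3569}{3} = -6685 + \frac{3569}{3} = - \frac{16486}{3} \approx -5495.3$)
$\sqrt{43775 + h} = \sqrt{43775 - \frac{16486}{3}} = \sqrt{\frac{114839}{3}} = \frac{\sqrt{344517}}{3}$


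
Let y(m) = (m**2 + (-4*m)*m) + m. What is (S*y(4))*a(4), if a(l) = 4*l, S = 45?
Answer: -31680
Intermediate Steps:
y(m) = m - 3*m**2 (y(m) = (m**2 - 4*m**2) + m = -3*m**2 + m = m - 3*m**2)
(S*y(4))*a(4) = (45*(4*(1 - 3*4)))*(4*4) = (45*(4*(1 - 12)))*16 = (45*(4*(-11)))*16 = (45*(-44))*16 = -1980*16 = -31680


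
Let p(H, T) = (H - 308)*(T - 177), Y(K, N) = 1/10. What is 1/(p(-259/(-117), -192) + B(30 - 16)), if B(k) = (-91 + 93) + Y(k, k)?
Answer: 130/14668843 ≈ 8.8623e-6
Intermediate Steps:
Y(K, N) = ⅒
p(H, T) = (-308 + H)*(-177 + T)
B(k) = 21/10 (B(k) = (-91 + 93) + ⅒ = 2 + ⅒ = 21/10)
1/(p(-259/(-117), -192) + B(30 - 16)) = 1/((54516 - 308*(-192) - (-45843)/(-117) - 259/(-117)*(-192)) + 21/10) = 1/((54516 + 59136 - (-45843)*(-1)/117 - 259*(-1/117)*(-192)) + 21/10) = 1/((54516 + 59136 - 177*259/117 + (259/117)*(-192)) + 21/10) = 1/((54516 + 59136 - 15281/39 - 16576/39) + 21/10) = 1/(1466857/13 + 21/10) = 1/(14668843/130) = 130/14668843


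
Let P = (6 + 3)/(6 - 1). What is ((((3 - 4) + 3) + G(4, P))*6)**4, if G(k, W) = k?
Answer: 1679616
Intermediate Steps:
P = 9/5 ≈ 1.8000
((((3 - 4) + 3) + G(4, P))*6)**4 = ((((3 - 4) + 3) + 4)*6)**4 = (((-1 + 3) + 4)*6)**4 = ((2 + 4)*6)**4 = (6*6)**4 = 36**4 = 1679616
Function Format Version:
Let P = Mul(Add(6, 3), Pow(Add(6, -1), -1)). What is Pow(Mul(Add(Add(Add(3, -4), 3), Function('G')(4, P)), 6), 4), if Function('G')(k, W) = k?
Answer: 1679616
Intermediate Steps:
P = Rational(9, 5) (P = Mul(9, Pow(5, -1)) = Mul(9, Rational(1, 5)) = Rational(9, 5) ≈ 1.8000)
Pow(Mul(Add(Add(Add(3, -4), 3), Function('G')(4, P)), 6), 4) = Pow(Mul(Add(Add(Add(3, -4), 3), 4), 6), 4) = Pow(Mul(Add(Add(-1, 3), 4), 6), 4) = Pow(Mul(Add(2, 4), 6), 4) = Pow(Mul(6, 6), 4) = Pow(36, 4) = 1679616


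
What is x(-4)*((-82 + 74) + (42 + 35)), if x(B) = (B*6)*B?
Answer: 6624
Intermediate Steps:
x(B) = 6*B² (x(B) = (6*B)*B = 6*B²)
x(-4)*((-82 + 74) + (42 + 35)) = (6*(-4)²)*((-82 + 74) + (42 + 35)) = (6*16)*(-8 + 77) = 96*69 = 6624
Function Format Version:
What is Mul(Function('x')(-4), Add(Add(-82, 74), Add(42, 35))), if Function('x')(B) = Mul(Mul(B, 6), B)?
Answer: 6624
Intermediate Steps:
Function('x')(B) = Mul(6, Pow(B, 2)) (Function('x')(B) = Mul(Mul(6, B), B) = Mul(6, Pow(B, 2)))
Mul(Function('x')(-4), Add(Add(-82, 74), Add(42, 35))) = Mul(Mul(6, Pow(-4, 2)), Add(Add(-82, 74), Add(42, 35))) = Mul(Mul(6, 16), Add(-8, 77)) = Mul(96, 69) = 6624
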